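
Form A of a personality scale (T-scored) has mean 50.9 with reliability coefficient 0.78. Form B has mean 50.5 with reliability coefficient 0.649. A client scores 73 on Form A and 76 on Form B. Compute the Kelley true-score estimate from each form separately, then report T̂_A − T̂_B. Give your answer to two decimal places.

T̂_A = 0.78(73) + 0.22(50.9) = 68.1380
T̂_B = 0.649(76) + 0.351(50.5) = 67.0495
T̂_A − T̂_B = 1.0885

1.09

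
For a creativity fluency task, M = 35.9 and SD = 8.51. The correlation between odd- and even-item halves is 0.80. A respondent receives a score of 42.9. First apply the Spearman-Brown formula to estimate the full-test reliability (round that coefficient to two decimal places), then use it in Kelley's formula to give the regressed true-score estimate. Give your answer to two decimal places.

Spearman-Brown: ρ = 2r/(1 + r) = 2(0.80)/(1 + 0.80) = 1.600/1.80 = 0.8889 → 0.89
T̂ = 0.89(42.9) + 0.11(35.9) = 38.181 + 3.949 = 42.130 → 42.13

42.13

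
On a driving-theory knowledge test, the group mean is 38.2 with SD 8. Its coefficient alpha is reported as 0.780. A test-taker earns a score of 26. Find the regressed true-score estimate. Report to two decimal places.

28.68

T̂ = 0.780(26) + 0.220(38.2) = 20.280 + 8.4040 = 28.684 → 28.68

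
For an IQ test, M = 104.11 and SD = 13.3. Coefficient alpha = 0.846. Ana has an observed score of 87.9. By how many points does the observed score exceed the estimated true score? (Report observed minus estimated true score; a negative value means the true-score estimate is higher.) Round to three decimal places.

-2.496

T̂ = 0.846(87.9) + 0.154(104.11) = 74.3634 + 16.03294 = 90.39634 → 90.3963
X − T̂ = 87.9 − 90.3963 = -2.4963 → -2.496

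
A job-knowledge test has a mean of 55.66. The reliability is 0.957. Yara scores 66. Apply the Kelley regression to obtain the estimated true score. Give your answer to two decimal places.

T̂ = 0.957(66) + 0.043(55.66) = 63.162 + 2.39338 = 65.555 → 65.56

65.56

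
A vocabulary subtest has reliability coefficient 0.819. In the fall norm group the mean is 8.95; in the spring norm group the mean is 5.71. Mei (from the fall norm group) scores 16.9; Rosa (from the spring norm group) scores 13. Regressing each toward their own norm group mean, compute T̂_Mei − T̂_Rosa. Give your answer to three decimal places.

3.781

T̂_Mei = 0.819(16.9) + 0.181(8.95) = 15.46105
T̂_Rosa = 0.819(13) + 0.181(5.71) = 11.68051
Difference = 15.46105 − 11.68051 = 3.78054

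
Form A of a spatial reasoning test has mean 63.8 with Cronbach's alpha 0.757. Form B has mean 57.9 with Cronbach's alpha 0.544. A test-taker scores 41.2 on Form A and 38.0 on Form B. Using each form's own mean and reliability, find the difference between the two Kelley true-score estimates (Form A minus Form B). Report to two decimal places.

T̂_A = 0.757(41.2) + 0.243(63.8) = 46.6918
T̂_B = 0.544(38.0) + 0.456(57.9) = 47.0744
T̂_A − T̂_B = -0.3826

-0.38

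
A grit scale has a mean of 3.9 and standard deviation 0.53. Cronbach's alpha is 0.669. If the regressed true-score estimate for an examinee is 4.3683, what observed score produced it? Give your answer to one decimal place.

4.6

T̂ = ρX + (1 − ρ)μ  ⇒  X = (T̂ − (1 − ρ)μ) / ρ
X = (4.3683 − 0.331 × 3.9) / 0.669 = (4.3683 − 1.2909) / 0.669 = 3.0774 / 0.669 = 4.600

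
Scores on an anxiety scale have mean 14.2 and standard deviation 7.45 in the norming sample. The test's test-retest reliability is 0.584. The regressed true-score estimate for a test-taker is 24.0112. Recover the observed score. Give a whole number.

T̂ = ρX + (1 − ρ)μ  ⇒  X = (T̂ − (1 − ρ)μ) / ρ
X = (24.0112 − 0.416 × 14.2) / 0.584 = (24.0112 − 5.9072) / 0.584 = 18.1040 / 0.584 = 31.00

31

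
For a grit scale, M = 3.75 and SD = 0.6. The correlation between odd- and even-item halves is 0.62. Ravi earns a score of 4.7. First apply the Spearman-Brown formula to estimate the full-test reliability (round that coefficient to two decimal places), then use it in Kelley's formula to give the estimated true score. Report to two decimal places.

Spearman-Brown: ρ = 2r/(1 + r) = 2(0.62)/(1 + 0.62) = 1.240/1.62 = 0.7654 → 0.77
Weight the observed score by reliability and the mean by (1 − reliability): T̂ = 0.77·4.7 + 0.23·3.75 = 3.619 + 0.8625 = 4.482.

4.48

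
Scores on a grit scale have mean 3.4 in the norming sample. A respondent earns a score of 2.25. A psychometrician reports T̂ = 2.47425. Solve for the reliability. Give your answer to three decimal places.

T̂ = ρX + (1 − ρ)μ  ⇒  T̂ − μ = ρ(X − μ)
ρ = (T̂ − μ)/(X − μ) = (2.47425 − 3.4) / (2.25 − 3.4) = -0.92575 / -1.15 = 0.80500

0.805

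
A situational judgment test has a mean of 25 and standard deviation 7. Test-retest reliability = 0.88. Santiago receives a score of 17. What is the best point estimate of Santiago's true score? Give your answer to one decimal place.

T̂ = 0.88(17) + 0.12(25) = 14.96 + 3.00 = 17.96 → 18.0

18.0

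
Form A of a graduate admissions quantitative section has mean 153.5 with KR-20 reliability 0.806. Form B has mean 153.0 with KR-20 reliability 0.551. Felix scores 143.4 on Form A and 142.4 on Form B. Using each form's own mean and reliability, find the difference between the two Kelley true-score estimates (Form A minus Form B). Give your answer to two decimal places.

-1.80

T̂_A = 0.806(143.4) + 0.194(153.5) = 145.3594
T̂_B = 0.551(142.4) + 0.449(153.0) = 147.1594
T̂_A − T̂_B = -1.8000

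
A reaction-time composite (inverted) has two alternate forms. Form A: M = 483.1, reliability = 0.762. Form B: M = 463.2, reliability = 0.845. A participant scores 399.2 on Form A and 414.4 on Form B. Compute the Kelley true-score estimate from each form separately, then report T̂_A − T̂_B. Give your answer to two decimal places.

-2.80

T̂_A = 0.762(399.2) + 0.238(483.1) = 419.1682
T̂_B = 0.845(414.4) + 0.155(463.2) = 421.9640
T̂_A − T̂_B = -2.7958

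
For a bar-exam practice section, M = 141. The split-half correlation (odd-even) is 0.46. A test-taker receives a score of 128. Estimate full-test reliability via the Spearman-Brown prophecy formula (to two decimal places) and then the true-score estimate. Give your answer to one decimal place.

132.8

Spearman-Brown: ρ = 2r/(1 + r) = 2(0.46)/(1 + 0.46) = 0.920/1.46 = 0.6301 → 0.63
T̂ = 0.63(128) + 0.37(141) = 80.64 + 52.17 = 132.81 → 132.8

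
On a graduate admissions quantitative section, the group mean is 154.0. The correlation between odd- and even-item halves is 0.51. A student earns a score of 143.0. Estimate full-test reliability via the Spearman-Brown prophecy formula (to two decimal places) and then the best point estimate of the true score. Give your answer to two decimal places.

Spearman-Brown: ρ = 2r/(1 + r) = 2(0.51)/(1 + 0.51) = 1.020/1.51 = 0.6755 → 0.68
T̂ = 0.68(143.0) + 0.32(154.0) = 97.240 + 49.280 = 146.520 → 146.52

146.52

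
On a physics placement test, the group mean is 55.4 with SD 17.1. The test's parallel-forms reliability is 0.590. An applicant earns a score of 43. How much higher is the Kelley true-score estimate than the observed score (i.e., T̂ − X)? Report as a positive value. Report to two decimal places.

5.08

T̂ = 0.590(43) + 0.410(55.4) = 25.370 + 22.7140 = 48.0840 → 48.084
T̂ − X = 48.084 − 43 = 5.084 → 5.08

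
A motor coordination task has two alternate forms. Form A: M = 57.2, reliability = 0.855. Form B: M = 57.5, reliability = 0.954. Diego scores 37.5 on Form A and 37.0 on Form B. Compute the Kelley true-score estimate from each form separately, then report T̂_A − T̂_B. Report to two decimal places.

T̂_A = 0.855(37.5) + 0.145(57.2) = 40.3565
T̂_B = 0.954(37.0) + 0.046(57.5) = 37.9430
T̂_A − T̂_B = 2.4135

2.41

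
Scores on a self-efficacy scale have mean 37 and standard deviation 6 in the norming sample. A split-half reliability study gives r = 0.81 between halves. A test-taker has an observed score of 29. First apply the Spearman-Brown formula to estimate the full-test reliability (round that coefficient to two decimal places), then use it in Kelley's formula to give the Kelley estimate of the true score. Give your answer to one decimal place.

Spearman-Brown: ρ = 2r/(1 + r) = 2(0.81)/(1 + 0.81) = 1.620/1.81 = 0.8950 → 0.90
T̂ = ρX + (1 − ρ)μ
  = 0.90 × 29 + 0.10 × 37
  = 26.10 + 3.70
  = 29.80
  ≈ 29.8

29.8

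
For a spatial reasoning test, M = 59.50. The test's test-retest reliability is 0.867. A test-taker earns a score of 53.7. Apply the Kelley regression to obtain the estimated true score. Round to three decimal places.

T̂ = 0.867(53.7) + 0.133(59.50) = 46.5579 + 7.91350 = 54.4714 → 54.471

54.471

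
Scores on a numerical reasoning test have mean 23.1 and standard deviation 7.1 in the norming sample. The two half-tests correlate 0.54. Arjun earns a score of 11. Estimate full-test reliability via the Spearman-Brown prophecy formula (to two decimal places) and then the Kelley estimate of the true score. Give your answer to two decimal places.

Spearman-Brown: ρ = 2r/(1 + r) = 2(0.54)/(1 + 0.54) = 1.080/1.54 = 0.7013 → 0.70
T̂ = ρX + (1 − ρ)μ
  = 0.70 × 11 + 0.30 × 23.1
  = 7.70 + 6.930
  = 14.630
  ≈ 14.63

14.63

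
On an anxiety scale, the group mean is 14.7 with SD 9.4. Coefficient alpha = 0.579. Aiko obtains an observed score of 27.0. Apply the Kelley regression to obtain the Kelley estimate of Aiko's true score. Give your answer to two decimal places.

21.82

Weight the observed score by reliability and the mean by (1 − reliability): T̂ = 0.579·27.0 + 0.421·14.7 = 15.6330 + 6.1887 = 21.822.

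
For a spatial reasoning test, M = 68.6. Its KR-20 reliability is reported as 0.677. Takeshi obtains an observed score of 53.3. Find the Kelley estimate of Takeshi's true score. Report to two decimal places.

58.24

T̂ = ρX + (1 − ρ)μ
  = 0.677 × 53.3 + 0.323 × 68.6
  = 36.0841 + 22.1578
  = 58.242
  ≈ 58.24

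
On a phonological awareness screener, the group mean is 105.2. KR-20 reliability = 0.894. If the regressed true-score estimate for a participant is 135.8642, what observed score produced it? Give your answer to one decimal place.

T̂ = ρX + (1 − ρ)μ  ⇒  X = (T̂ − (1 − ρ)μ) / ρ
X = (135.8642 − 0.106 × 105.2) / 0.894 = (135.8642 − 11.1512) / 0.894 = 124.7130 / 0.894 = 139.500

139.5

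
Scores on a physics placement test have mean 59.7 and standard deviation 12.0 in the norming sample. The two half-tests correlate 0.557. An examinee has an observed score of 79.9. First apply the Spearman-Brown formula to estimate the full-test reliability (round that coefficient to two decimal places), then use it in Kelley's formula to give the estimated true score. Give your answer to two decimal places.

Spearman-Brown: ρ = 2r/(1 + r) = 2(0.557)/(1 + 0.557) = 1.1140/1.557 = 0.7155 → 0.72
T̂ = 0.72(79.9) + 0.28(59.7) = 57.528 + 16.716 = 74.244 → 74.24

74.24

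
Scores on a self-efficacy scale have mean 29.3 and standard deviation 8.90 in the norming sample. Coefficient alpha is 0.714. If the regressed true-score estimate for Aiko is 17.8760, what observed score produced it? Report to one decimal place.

13.3

T̂ = ρX + (1 − ρ)μ  ⇒  X = (T̂ − (1 − ρ)μ) / ρ
X = (17.8760 − 0.286 × 29.3) / 0.714 = (17.8760 − 8.3798) / 0.714 = 9.4962 / 0.714 = 13.300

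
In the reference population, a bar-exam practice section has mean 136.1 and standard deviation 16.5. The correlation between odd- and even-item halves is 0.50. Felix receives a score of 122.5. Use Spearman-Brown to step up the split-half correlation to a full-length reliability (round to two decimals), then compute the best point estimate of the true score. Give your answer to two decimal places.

126.99

Spearman-Brown: ρ = 2r/(1 + r) = 2(0.50)/(1 + 0.50) = 1.000/1.50 = 0.6667 → 0.67
Weight the observed score by reliability and the mean by (1 − reliability): T̂ = 0.67·122.5 + 0.33·136.1 = 82.075 + 44.913 = 126.988.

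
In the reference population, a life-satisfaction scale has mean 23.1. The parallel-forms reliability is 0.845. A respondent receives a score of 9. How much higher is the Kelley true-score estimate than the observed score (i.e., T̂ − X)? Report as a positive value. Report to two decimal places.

T̂ = ρX + (1 − ρ)μ
  = 0.845 × 9 + 0.155 × 23.1
  = 7.605 + 3.5805
  = 11.1855
  ≈ 11.186
T̂ − X = 11.186 − 9 = 2.186 → 2.19

2.19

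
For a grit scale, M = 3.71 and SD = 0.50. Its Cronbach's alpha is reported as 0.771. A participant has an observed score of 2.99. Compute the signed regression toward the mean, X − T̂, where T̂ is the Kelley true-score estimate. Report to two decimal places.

Regress the observed score toward the mean by the unreliability: T̂ = 0.771·2.99 + 0.229·3.71 = 2.30529 + 0.84959 = 3.1549.
X − T̂ = 2.99 − 3.155 = -0.165 → -0.16

-0.16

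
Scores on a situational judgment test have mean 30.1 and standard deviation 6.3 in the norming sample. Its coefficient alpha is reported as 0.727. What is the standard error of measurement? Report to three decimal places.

3.292

SEM = SD · √(1 − ρ) = 6.3 × √0.273 = 6.3 × 0.5225 = 3.2917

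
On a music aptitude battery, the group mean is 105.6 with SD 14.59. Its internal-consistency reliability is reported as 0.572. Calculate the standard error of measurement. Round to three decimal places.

SEM = SD · √(1 − ρ) = 14.59 × √0.428 = 14.59 × 0.6542 = 9.5450

9.545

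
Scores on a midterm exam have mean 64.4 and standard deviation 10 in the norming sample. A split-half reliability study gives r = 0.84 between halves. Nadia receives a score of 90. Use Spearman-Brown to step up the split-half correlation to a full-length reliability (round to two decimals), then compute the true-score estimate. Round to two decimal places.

87.70

Spearman-Brown: ρ = 2r/(1 + r) = 2(0.84)/(1 + 0.84) = 1.680/1.84 = 0.9130 → 0.91
T̂ = ρX + (1 − ρ)μ
  = 0.91 × 90 + 0.09 × 64.4
  = 81.90 + 5.796
  = 87.696
  ≈ 87.70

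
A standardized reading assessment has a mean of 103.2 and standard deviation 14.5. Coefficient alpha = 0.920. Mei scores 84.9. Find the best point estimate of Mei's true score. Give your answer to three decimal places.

86.364

Kelley's formula gives T̂ = 0.920·84.9 + 0.080·103.2 = 78.1080 + 8.2560 = 86.3640.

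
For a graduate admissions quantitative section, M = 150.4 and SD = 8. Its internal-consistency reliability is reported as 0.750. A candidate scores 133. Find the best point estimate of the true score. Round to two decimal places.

137.35

T̂ = ρX + (1 − ρ)μ
  = 0.750 × 133 + 0.250 × 150.4
  = 99.750 + 37.6000
  = 137.350
  ≈ 137.35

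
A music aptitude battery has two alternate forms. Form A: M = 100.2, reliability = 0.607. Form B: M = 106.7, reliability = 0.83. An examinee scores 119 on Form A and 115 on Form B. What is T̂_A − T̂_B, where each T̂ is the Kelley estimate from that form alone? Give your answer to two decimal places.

T̂_A = 0.607(119) + 0.393(100.2) = 111.6116
T̂_B = 0.83(115) + 0.17(106.7) = 113.5890
T̂_A − T̂_B = -1.9774

-1.98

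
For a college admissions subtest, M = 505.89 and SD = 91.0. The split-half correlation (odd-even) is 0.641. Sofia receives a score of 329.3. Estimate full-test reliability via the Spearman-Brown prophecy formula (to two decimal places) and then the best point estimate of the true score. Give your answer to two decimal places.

Spearman-Brown: ρ = 2r/(1 + r) = 2(0.641)/(1 + 0.641) = 1.2820/1.641 = 0.7812 → 0.78
Regress the observed score toward the mean by the unreliability: T̂ = 0.78·329.3 + 0.22·505.89 = 256.854 + 111.2958 = 368.150.

368.15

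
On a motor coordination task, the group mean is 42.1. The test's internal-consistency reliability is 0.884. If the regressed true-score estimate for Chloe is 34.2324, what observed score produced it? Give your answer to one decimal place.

33.2

T̂ = ρX + (1 − ρ)μ  ⇒  X = (T̂ − (1 − ρ)μ) / ρ
X = (34.2324 − 0.116 × 42.1) / 0.884 = (34.2324 − 4.8836) / 0.884 = 29.3488 / 0.884 = 33.200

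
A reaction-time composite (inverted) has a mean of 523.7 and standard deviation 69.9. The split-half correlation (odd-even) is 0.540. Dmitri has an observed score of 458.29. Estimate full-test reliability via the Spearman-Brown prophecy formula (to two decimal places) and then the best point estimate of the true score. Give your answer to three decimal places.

Spearman-Brown: ρ = 2r/(1 + r) = 2(0.540)/(1 + 0.540) = 1.0800/1.540 = 0.7013 → 0.70
T̂ = ρX + (1 − ρ)μ
  = 0.70 × 458.29 + 0.30 × 523.7
  = 320.8030 + 157.110
  = 477.9130
  ≈ 477.913

477.913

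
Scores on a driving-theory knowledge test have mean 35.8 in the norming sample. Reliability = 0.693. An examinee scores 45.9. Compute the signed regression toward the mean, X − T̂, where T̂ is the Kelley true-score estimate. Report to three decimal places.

Kelley's formula gives T̂ = 0.693·45.9 + 0.307·35.8 = 31.8087 + 10.9906 = 42.79930.
X − T̂ = 45.9 − 42.7993 = 3.1007 → 3.101

3.101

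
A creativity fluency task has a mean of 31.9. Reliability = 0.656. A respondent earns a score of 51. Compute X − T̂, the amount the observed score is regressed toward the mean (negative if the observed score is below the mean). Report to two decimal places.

T̂ = 0.656(51) + 0.344(31.9) = 33.456 + 10.9736 = 44.4296 → 44.430
X − T̂ = 51 − 44.430 = 6.570 → 6.57

6.57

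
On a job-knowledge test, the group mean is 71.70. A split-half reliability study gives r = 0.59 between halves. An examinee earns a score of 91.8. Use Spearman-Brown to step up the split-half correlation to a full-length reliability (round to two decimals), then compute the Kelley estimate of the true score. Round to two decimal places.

Spearman-Brown: ρ = 2r/(1 + r) = 2(0.59)/(1 + 0.59) = 1.180/1.59 = 0.7421 → 0.74
T̂ = ρX + (1 − ρ)μ
  = 0.74 × 91.8 + 0.26 × 71.70
  = 67.932 + 18.6420
  = 86.574
  ≈ 86.57

86.57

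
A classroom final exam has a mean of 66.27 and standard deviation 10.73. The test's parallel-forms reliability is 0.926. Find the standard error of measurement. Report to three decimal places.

SEM = SD · √(1 − ρ) = 10.73 × √0.074 = 10.73 × 0.2720 = 2.9189

2.919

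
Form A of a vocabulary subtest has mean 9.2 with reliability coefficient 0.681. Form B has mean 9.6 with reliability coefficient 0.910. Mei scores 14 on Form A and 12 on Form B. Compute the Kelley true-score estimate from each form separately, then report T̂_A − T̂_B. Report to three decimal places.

T̂_A = 0.681(14) + 0.319(9.2) = 12.46880
T̂_B = 0.910(12) + 0.090(9.6) = 11.78400
T̂_A − T̂_B = 0.68480

0.685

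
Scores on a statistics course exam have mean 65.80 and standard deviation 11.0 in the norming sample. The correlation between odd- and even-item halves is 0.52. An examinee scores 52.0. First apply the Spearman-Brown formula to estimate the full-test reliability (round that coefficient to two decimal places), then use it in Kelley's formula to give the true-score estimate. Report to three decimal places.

Spearman-Brown: ρ = 2r/(1 + r) = 2(0.52)/(1 + 0.52) = 1.040/1.52 = 0.6842 → 0.68
T̂ = 0.68(52.0) + 0.32(65.80) = 35.360 + 21.0560 = 56.4160 → 56.416

56.416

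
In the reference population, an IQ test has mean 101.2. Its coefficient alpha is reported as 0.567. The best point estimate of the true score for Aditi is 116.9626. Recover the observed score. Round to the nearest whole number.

129

T̂ = ρX + (1 − ρ)μ  ⇒  X = (T̂ − (1 − ρ)μ) / ρ
X = (116.9626 − 0.433 × 101.2) / 0.567 = (116.9626 − 43.8196) / 0.567 = 73.1430 / 0.567 = 129.00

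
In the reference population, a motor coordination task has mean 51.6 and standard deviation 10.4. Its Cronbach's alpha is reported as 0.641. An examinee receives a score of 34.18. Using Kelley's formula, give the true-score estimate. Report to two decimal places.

40.43

T̂ = 0.641(34.18) + 0.359(51.6) = 21.90938 + 18.5244 = 40.434 → 40.43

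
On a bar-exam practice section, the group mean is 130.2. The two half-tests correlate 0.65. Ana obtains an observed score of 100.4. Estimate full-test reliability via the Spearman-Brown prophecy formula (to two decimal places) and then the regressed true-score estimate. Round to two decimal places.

106.66

Spearman-Brown: ρ = 2r/(1 + r) = 2(0.65)/(1 + 0.65) = 1.300/1.65 = 0.7879 → 0.79
T̂ = 0.79(100.4) + 0.21(130.2) = 79.316 + 27.342 = 106.658 → 106.66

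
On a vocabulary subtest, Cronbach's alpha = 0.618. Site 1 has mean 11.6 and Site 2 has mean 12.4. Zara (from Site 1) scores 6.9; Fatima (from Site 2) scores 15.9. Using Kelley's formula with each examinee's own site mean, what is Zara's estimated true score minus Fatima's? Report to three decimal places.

T̂_Zara = 0.618(6.9) + 0.382(11.6) = 8.69540
T̂_Fatima = 0.618(15.9) + 0.382(12.4) = 14.56300
Difference = 8.69540 − 14.56300 = -5.86760

-5.868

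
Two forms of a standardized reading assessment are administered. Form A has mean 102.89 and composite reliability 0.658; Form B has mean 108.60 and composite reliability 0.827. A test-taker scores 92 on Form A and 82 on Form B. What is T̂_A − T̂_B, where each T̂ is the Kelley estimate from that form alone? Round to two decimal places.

T̂_A = 0.658(92) + 0.342(102.89) = 95.7244
T̂_B = 0.827(82) + 0.173(108.60) = 86.6018
T̂_A − T̂_B = 9.1226

9.12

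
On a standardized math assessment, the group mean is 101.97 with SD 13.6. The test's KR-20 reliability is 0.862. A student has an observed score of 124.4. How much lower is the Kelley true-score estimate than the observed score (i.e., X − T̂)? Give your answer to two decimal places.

3.10

Weight the observed score by reliability and the mean by (1 − reliability): T̂ = 0.862·124.4 + 0.138·101.97 = 107.2328 + 14.07186 = 121.3047.
X − T̂ = 124.4 − 121.305 = 3.095 → 3.10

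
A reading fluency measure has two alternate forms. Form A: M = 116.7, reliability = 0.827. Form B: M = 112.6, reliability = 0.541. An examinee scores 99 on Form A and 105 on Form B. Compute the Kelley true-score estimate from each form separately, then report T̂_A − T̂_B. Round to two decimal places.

T̂_A = 0.827(99) + 0.173(116.7) = 102.0621
T̂_B = 0.541(105) + 0.459(112.6) = 108.4884
T̂_A − T̂_B = -6.4263

-6.43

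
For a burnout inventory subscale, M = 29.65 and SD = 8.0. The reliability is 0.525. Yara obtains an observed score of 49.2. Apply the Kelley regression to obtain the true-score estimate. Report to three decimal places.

T̂ = ρX + (1 − ρ)μ
  = 0.525 × 49.2 + 0.475 × 29.65
  = 25.8300 + 14.08375
  = 39.9138
  ≈ 39.914

39.914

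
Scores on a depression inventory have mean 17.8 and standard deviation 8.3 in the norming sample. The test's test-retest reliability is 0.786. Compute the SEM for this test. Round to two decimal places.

3.84

SEM = SD · √(1 − ρ) = 8.3 × √0.214 = 8.3 × 0.4626 = 3.840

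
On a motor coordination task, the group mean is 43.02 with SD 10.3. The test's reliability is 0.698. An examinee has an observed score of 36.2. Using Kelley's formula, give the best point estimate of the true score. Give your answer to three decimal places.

Regress the observed score toward the mean by the unreliability: T̂ = 0.698·36.2 + 0.302·43.02 = 25.2676 + 12.99204 = 38.2596.

38.260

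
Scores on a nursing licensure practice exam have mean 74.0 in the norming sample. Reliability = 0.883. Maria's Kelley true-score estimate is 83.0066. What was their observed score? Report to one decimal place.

84.2

T̂ = ρX + (1 − ρ)μ  ⇒  X = (T̂ − (1 − ρ)μ) / ρ
X = (83.0066 − 0.117 × 74.0) / 0.883 = (83.0066 − 8.6580) / 0.883 = 74.3486 / 0.883 = 84.200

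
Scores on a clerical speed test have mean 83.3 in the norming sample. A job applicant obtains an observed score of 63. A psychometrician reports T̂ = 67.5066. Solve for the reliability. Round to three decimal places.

0.778

T̂ = ρX + (1 − ρ)μ  ⇒  T̂ − μ = ρ(X − μ)
ρ = (T̂ − μ)/(X − μ) = (67.5066 − 83.3) / (63 − 83.3) = -15.7934 / -20.3 = 0.77800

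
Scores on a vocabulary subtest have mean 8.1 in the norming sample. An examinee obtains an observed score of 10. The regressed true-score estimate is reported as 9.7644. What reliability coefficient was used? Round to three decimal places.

T̂ = ρX + (1 − ρ)μ  ⇒  T̂ − μ = ρ(X − μ)
ρ = (T̂ − μ)/(X − μ) = (9.7644 − 8.1) / (10 − 8.1) = 1.6644 / 1.9 = 0.87600

0.876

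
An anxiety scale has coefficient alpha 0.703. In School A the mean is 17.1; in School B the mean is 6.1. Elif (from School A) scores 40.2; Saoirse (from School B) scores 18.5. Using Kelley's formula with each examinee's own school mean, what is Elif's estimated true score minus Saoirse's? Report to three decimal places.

T̂_Elif = 0.703(40.2) + 0.297(17.1) = 33.33930
T̂_Saoirse = 0.703(18.5) + 0.297(6.1) = 14.81720
Difference = 33.33930 − 14.81720 = 18.52210

18.522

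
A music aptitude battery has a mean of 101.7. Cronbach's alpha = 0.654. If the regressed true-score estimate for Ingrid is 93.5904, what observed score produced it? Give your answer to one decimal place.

T̂ = ρX + (1 − ρ)μ  ⇒  X = (T̂ − (1 − ρ)μ) / ρ
X = (93.5904 − 0.346 × 101.7) / 0.654 = (93.5904 − 35.1882) / 0.654 = 58.4022 / 0.654 = 89.300

89.3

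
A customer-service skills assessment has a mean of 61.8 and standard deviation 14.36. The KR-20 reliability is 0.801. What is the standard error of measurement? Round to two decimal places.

SEM = SD · √(1 − ρ) = 14.36 × √0.199 = 14.36 × 0.4461 = 6.406

6.41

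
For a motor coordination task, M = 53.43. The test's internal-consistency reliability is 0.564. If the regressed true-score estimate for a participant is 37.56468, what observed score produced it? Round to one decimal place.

25.3

T̂ = ρX + (1 − ρ)μ  ⇒  X = (T̂ − (1 − ρ)μ) / ρ
X = (37.56468 − 0.436 × 53.43) / 0.564 = (37.56468 − 23.29548) / 0.564 = 14.26920 / 0.564 = 25.300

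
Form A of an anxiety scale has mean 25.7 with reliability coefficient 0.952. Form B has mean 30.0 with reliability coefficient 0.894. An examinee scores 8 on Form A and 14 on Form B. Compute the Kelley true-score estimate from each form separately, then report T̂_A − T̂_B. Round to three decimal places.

-6.846

T̂_A = 0.952(8) + 0.048(25.7) = 8.84960
T̂_B = 0.894(14) + 0.106(30.0) = 15.69600
T̂_A − T̂_B = -6.84640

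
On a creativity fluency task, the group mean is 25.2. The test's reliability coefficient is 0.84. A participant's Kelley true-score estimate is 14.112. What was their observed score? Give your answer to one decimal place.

T̂ = ρX + (1 − ρ)μ  ⇒  X = (T̂ − (1 − ρ)μ) / ρ
X = (14.112 − 0.16 × 25.2) / 0.84 = (14.112 − 4.032) / 0.84 = 10.080 / 0.84 = 12.000

12.0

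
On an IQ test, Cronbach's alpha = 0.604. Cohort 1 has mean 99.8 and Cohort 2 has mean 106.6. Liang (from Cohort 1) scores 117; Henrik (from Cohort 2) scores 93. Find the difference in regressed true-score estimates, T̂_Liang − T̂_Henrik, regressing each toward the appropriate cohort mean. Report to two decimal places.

11.80

T̂_Liang = 0.604(117) + 0.396(99.8) = 110.1888
T̂_Henrik = 0.604(93) + 0.396(106.6) = 98.3856
Difference = 110.1888 − 98.3856 = 11.8032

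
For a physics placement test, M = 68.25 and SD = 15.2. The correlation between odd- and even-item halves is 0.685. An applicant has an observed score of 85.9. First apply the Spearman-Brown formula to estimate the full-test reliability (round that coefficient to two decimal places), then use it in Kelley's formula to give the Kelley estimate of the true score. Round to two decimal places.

82.55

Spearman-Brown: ρ = 2r/(1 + r) = 2(0.685)/(1 + 0.685) = 1.3700/1.685 = 0.8131 → 0.81
T̂ = 0.81(85.9) + 0.19(68.25) = 69.579 + 12.9675 = 82.547 → 82.55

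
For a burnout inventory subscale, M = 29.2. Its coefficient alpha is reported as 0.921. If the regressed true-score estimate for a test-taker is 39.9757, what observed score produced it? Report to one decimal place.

T̂ = ρX + (1 − ρ)μ  ⇒  X = (T̂ − (1 − ρ)μ) / ρ
X = (39.9757 − 0.079 × 29.2) / 0.921 = (39.9757 − 2.3068) / 0.921 = 37.6689 / 0.921 = 40.900

40.9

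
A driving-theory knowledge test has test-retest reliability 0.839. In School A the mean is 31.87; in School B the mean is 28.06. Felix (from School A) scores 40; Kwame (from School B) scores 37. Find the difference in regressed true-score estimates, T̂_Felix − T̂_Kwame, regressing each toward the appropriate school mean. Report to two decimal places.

3.13

T̂_Felix = 0.839(40) + 0.161(31.87) = 38.6911
T̂_Kwame = 0.839(37) + 0.161(28.06) = 35.5607
Difference = 38.6911 − 35.5607 = 3.1304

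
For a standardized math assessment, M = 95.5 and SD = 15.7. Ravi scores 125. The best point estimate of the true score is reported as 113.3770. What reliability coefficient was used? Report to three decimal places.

T̂ = ρX + (1 − ρ)μ  ⇒  T̂ − μ = ρ(X − μ)
ρ = (T̂ − μ)/(X − μ) = (113.3770 − 95.5) / (125 − 95.5) = 17.8770 / 29.5 = 0.60600

0.606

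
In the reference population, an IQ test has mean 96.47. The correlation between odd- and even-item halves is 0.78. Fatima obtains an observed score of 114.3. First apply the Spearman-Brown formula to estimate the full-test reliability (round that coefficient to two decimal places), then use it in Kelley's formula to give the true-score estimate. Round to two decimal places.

Spearman-Brown: ρ = 2r/(1 + r) = 2(0.78)/(1 + 0.78) = 1.560/1.78 = 0.8764 → 0.88
T̂ = 0.88(114.3) + 0.12(96.47) = 100.584 + 11.5764 = 112.160 → 112.16

112.16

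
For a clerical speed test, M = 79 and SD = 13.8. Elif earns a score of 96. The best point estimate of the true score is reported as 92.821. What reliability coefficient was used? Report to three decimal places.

T̂ = ρX + (1 − ρ)μ  ⇒  T̂ − μ = ρ(X − μ)
ρ = (T̂ − μ)/(X − μ) = (92.821 − 79) / (96 − 79) = 13.821 / 17.0 = 0.81300

0.813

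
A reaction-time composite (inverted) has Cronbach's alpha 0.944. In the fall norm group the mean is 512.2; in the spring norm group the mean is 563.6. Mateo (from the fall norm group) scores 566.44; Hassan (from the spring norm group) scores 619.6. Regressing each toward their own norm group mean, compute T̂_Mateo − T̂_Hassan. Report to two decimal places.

T̂_Mateo = 0.944(566.44) + 0.056(512.2) = 563.4026
T̂_Hassan = 0.944(619.6) + 0.056(563.6) = 616.4640
Difference = 563.4026 − 616.4640 = -53.0614

-53.06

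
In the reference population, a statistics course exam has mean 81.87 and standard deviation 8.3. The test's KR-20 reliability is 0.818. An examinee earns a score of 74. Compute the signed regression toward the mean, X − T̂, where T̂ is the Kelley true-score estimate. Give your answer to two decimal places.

-1.43

Kelley's formula gives T̂ = 0.818·74 + 0.182·81.87 = 60.532 + 14.90034 = 75.4323.
X − T̂ = 74 − 75.432 = -1.432 → -1.43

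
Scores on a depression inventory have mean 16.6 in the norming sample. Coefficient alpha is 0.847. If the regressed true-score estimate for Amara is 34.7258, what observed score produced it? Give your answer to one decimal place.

T̂ = ρX + (1 − ρ)μ  ⇒  X = (T̂ − (1 − ρ)μ) / ρ
X = (34.7258 − 0.153 × 16.6) / 0.847 = (34.7258 − 2.5398) / 0.847 = 32.1860 / 0.847 = 38.000

38.0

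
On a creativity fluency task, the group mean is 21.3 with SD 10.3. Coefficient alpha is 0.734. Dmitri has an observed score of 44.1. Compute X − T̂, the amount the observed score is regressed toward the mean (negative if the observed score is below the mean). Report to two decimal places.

T̂ = ρX + (1 − ρ)μ
  = 0.734 × 44.1 + 0.266 × 21.3
  = 32.3694 + 5.6658
  = 38.0352
  ≈ 38.035
X − T̂ = 44.1 − 38.035 = 6.065 → 6.06

6.06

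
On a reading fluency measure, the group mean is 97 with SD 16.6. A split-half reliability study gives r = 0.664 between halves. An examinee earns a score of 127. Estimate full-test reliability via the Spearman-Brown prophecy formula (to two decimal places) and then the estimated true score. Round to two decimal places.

Spearman-Brown: ρ = 2r/(1 + r) = 2(0.664)/(1 + 0.664) = 1.3280/1.664 = 0.7981 → 0.80
T̂ = ρX + (1 − ρ)μ
  = 0.80 × 127 + 0.20 × 97
  = 101.60 + 19.40
  = 121.000
  ≈ 121.00

121.00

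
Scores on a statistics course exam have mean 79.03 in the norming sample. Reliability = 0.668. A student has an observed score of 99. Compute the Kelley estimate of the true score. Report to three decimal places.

92.370

T̂ = 0.668(99) + 0.332(79.03) = 66.132 + 26.23796 = 92.3700 → 92.370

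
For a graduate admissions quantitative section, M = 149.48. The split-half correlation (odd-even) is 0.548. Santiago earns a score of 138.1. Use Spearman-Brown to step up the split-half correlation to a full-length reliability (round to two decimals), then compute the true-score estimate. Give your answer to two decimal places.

141.40

Spearman-Brown: ρ = 2r/(1 + r) = 2(0.548)/(1 + 0.548) = 1.0960/1.548 = 0.7080 → 0.71
T̂ = ρX + (1 − ρ)μ
  = 0.71 × 138.1 + 0.29 × 149.48
  = 98.051 + 43.3492
  = 141.400
  ≈ 141.40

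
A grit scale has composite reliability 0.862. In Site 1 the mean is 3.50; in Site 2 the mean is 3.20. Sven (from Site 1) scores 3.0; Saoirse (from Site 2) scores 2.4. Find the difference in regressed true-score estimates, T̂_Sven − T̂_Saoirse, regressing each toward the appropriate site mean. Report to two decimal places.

0.56

T̂_Sven = 0.862(3.0) + 0.138(3.50) = 3.0690
T̂_Saoirse = 0.862(2.4) + 0.138(3.20) = 2.5104
Difference = 3.0690 − 2.5104 = 0.5586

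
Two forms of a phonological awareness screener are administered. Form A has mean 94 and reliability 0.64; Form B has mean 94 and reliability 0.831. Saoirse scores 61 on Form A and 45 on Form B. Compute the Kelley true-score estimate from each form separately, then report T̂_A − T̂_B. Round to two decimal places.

19.60

T̂_A = 0.64(61) + 0.36(94) = 72.8800
T̂_B = 0.831(45) + 0.169(94) = 53.2810
T̂_A − T̂_B = 19.5990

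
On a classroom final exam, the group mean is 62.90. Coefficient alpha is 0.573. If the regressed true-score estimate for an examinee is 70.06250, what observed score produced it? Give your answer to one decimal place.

T̂ = ρX + (1 − ρ)μ  ⇒  X = (T̂ − (1 − ρ)μ) / ρ
X = (70.06250 − 0.427 × 62.90) / 0.573 = (70.06250 − 26.85830) / 0.573 = 43.20420 / 0.573 = 75.400

75.4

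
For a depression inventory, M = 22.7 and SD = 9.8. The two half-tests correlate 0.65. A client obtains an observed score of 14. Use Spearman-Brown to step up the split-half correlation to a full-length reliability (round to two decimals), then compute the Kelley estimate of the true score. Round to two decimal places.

15.83

Spearman-Brown: ρ = 2r/(1 + r) = 2(0.65)/(1 + 0.65) = 1.300/1.65 = 0.7879 → 0.79
Regress the observed score toward the mean by the unreliability: T̂ = 0.79·14 + 0.21·22.7 = 11.06 + 4.767 = 15.827.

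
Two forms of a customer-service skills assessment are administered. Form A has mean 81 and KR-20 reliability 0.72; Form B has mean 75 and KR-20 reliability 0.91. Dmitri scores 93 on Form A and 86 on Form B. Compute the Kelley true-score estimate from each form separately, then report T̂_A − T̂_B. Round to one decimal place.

4.6

T̂_A = 0.72(93) + 0.28(81) = 89.640
T̂_B = 0.91(86) + 0.09(75) = 85.010
T̂_A − T̂_B = 4.630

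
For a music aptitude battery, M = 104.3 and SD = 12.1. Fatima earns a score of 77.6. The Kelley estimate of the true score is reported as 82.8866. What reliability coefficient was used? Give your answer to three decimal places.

T̂ = ρX + (1 − ρ)μ  ⇒  T̂ − μ = ρ(X − μ)
ρ = (T̂ − μ)/(X − μ) = (82.8866 − 104.3) / (77.6 − 104.3) = -21.4134 / -26.7 = 0.80200

0.802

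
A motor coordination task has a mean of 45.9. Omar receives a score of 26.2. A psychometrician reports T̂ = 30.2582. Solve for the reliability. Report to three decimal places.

0.794

T̂ = ρX + (1 − ρ)μ  ⇒  T̂ − μ = ρ(X − μ)
ρ = (T̂ − μ)/(X − μ) = (30.2582 − 45.9) / (26.2 − 45.9) = -15.6418 / -19.7 = 0.79400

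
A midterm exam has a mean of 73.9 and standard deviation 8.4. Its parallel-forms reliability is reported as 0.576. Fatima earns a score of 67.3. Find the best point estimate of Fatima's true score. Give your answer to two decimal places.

70.10

T̂ = ρX + (1 − ρ)μ
  = 0.576 × 67.3 + 0.424 × 73.9
  = 38.7648 + 31.3336
  = 70.098
  ≈ 70.10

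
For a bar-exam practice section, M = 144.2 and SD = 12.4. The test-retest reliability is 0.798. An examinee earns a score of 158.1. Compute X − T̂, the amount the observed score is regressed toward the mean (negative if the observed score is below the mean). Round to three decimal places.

2.808

Weight the observed score by reliability and the mean by (1 − reliability): T̂ = 0.798·158.1 + 0.202·144.2 = 126.1638 + 29.1284 = 155.29220.
X − T̂ = 158.1 − 155.2922 = 2.8078 → 2.808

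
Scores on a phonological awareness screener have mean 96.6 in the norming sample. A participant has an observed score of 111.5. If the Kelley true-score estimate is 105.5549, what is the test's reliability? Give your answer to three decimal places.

0.601

T̂ = ρX + (1 − ρ)μ  ⇒  T̂ − μ = ρ(X − μ)
ρ = (T̂ − μ)/(X − μ) = (105.5549 − 96.6) / (111.5 − 96.6) = 8.9549 / 14.9 = 0.60100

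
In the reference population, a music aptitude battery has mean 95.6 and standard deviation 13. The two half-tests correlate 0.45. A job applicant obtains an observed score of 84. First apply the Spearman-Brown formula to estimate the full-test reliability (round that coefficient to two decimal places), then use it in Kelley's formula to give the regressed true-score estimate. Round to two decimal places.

Spearman-Brown: ρ = 2r/(1 + r) = 2(0.45)/(1 + 0.45) = 0.900/1.45 = 0.6207 → 0.62
T̂ = ρX + (1 − ρ)μ
  = 0.62 × 84 + 0.38 × 95.6
  = 52.08 + 36.328
  = 88.408
  ≈ 88.41

88.41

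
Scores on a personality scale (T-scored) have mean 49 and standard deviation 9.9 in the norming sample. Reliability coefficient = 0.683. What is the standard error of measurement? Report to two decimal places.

SEM = SD · √(1 − ρ) = 9.9 × √0.317 = 9.9 × 0.5630 = 5.574

5.57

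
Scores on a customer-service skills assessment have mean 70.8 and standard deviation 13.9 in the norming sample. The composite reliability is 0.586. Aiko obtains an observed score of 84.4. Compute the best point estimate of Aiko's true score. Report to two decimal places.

T̂ = ρX + (1 − ρ)μ
  = 0.586 × 84.4 + 0.414 × 70.8
  = 49.4584 + 29.3112
  = 78.770
  ≈ 78.77

78.77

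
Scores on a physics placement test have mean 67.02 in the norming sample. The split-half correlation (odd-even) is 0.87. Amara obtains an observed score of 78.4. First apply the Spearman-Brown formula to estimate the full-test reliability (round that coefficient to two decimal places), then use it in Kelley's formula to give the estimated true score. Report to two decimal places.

77.60

Spearman-Brown: ρ = 2r/(1 + r) = 2(0.87)/(1 + 0.87) = 1.740/1.87 = 0.9305 → 0.93
T̂ = ρX + (1 − ρ)μ
  = 0.93 × 78.4 + 0.07 × 67.02
  = 72.912 + 4.6914
  = 77.603
  ≈ 77.60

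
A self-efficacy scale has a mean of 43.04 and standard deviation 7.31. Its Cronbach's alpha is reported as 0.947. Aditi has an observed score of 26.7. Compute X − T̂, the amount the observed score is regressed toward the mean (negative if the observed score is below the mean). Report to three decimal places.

-0.866

T̂ = ρX + (1 − ρ)μ
  = 0.947 × 26.7 + 0.053 × 43.04
  = 25.2849 + 2.28112
  = 27.56602
  ≈ 27.5660
X − T̂ = 26.7 − 27.5660 = -0.8660 → -0.866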